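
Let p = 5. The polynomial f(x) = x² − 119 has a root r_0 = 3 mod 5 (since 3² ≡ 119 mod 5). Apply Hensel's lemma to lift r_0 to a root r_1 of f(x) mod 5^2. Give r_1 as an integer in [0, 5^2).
r_1 = 13 (mod 25)

Hensel's recurrence: r_{i+1} = r_i − f(r_i)·(f′(r_i))^{-1} mod 5^{i+2}, with f′(x) = 2x. Iterate:
  r_0 = 3 (mod 5)
  r_1 = 13 (mod 25)
Final: r_1 = 13, and one checks f(r_1) ≡ 0 mod 5^2.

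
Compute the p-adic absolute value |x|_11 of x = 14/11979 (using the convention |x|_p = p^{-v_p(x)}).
|14/11979|_11 = 1331

Step 1 — compute v_11(x) by factoring powers of 11 out of the numerator and denominator: v_11(14/11979) = -3. Step 2 — apply |x|_p = p^{-v_p(x)} = 11^{3} = 1331.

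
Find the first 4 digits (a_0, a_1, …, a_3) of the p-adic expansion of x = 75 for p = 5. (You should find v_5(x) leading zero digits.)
(a_0, …, a_3) = (0, 0, 3, 0)

v_5(75) = 2, so a_0 = ... = a_1 = 0. Factor out: x = 5^2 · u with u = 3 a unit in ℤ_5. Expand u iteratively via a_{v+i} = u_i mod 5, u_{i+1} = (u_i − a_{v+i})/5:
  u_0 = 3;  a_2 = 3;  u_1 = (u_0 − 3)/5 = 0
  u_1 = 0;  a_3 = 0;  u_2 = (u_1 − 0)/5 = 0
Digits: (0, 0, 3, 0).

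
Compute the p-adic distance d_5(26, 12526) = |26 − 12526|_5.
d_5(26, 12526) = 1/3125

Step 1 — x − y = 26 − 12526 = -12500. Step 2 — v_5(-12500) = 5 (factor: -12500 = −(5^5 · 4); the sign does not affect v_p). Step 3 — |x − y|_5 = 5^{-5} = 1/3125.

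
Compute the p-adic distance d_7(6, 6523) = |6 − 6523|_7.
d_7(6, 6523) = 1/343

Step 1 — x − y = 6 − 6523 = -6517. Step 2 — v_7(-6517) = 3 (factor: -6517 = −(7^3 · 19); the sign does not affect v_p). Step 3 — |x − y|_7 = 7^{-3} = 1/343.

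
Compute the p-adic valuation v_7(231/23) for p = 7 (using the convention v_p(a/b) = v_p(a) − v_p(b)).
v_7(231/23) = 1

Factor powers of 7 from the numerator and denominator of the reduced fraction: 231 = 7^1 · 33 and 23 = 7^0 · 23. Apply v_p(a/b) = v_p(a) − v_p(b): v_7(231/23) = 1 − 0 = 1.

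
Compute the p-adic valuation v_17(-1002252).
v_17(-1002252) = 4

v_17(n) is the largest exponent k such that 17^k divides n. Factor out: -1002252 = -17^4 · 12. (Sign doesn't affect v_p.) So v_17(-1002252) = 4.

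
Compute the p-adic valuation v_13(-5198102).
v_13(-5198102) = 5

v_13(n) is the largest exponent k such that 13^k divides n. Factor out: -5198102 = -13^5 · 14. (Sign doesn't affect v_p.) So v_13(-5198102) = 5.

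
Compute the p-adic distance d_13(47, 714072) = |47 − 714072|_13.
d_13(47, 714072) = 1/28561

Step 1 — x − y = 47 − 714072 = -714025. Step 2 — v_13(-714025) = 4 (factor: -714025 = −(13^4 · 25); the sign does not affect v_p). Step 3 — |x − y|_13 = 13^{-4} = 1/28561.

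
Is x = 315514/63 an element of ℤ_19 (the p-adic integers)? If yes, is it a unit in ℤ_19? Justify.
x ∈ ℤ_19 but not a unit; v_19(x) = 3 > 0

ℤ_19 = {x ∈ ℚ_19 : v_19(x) ≥ 0} and ℤ_19^× = {x ∈ ℤ_19 : v_19(x) = 0}. Here v_19(315514/63) = v_19(num) − v_19(den) = 3; compare against these criteria.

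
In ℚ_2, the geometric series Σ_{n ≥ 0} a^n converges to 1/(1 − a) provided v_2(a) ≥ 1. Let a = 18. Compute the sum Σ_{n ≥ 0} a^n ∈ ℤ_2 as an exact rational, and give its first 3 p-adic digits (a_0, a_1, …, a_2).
Σ a^n = 1/(1 − a) = -1/17;  first 3 digits = (1, 1, 1)

v_2(a) = 1 ≥ 1, so the series converges in ℤ_2 to 1/(1 − a) = 1/(1 − 18) = -1/17. Expand this rational in ℤ_2: compute digits iteratively via d_i = x_i mod 2, x_{i+1} = (x_i − d_i)/2. The first 3 digits are (1, 1, 1).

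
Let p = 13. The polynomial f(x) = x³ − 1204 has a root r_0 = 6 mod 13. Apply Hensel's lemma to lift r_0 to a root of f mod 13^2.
r_1 = 84 (mod 169)

Hensel: r_{i+1} = r_i − f(r_i)/f′(r_i) mod 13^{i+2}, where f′(x) = 3x². Iterate:
  r_0 = 6 (mod 13)
  r_1 = 84 (mod 169)
Final: r = 84 with f(r) ≡ 0 mod 13^2.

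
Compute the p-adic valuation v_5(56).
v_5(56) = 0

v_5(n) is the largest exponent k such that 5^k divides n. Factor out: 56 = 5^0 · 56. (Sign doesn't affect v_p.) So v_5(56) = 0.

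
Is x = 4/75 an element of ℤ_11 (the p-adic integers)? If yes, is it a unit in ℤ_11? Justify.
x ∈ ℤ_11^× (unit); v_11(x) = 0

ℤ_11 = {x ∈ ℚ_11 : v_11(x) ≥ 0} and ℤ_11^× = {x ∈ ℤ_11 : v_11(x) = 0}. Here v_11(4/75) = v_11(num) − v_11(den) = 0; compare against these criteria.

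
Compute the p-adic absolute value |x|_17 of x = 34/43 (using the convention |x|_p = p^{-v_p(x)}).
|34/43|_17 = 1/17

Step 1 — compute v_17(x) by factoring powers of 17 out of the numerator and denominator: v_17(34/43) = 1. Step 2 — apply |x|_p = p^{-v_p(x)} = 17^{-1} = 1/17.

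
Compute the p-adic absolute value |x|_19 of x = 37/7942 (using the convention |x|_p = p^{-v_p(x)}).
|37/7942|_19 = 361

Step 1 — compute v_19(x) by factoring powers of 19 out of the numerator and denominator: v_19(37/7942) = -2. Step 2 — apply |x|_p = p^{-v_p(x)} = 19^{2} = 361.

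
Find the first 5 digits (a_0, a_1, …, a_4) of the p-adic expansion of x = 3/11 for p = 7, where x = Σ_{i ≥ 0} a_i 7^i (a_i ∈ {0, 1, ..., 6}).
(a_0, …, a_4) = (6, 3, 2, 6, 1)

v_7(3/11) = 0 (numerator and denominator both coprime to 7), so x ∈ ℤ_7^×. Compute digits iteratively via a_i = x_i mod 7, x_{i+1} = (x_i − a_i)/7, with x_0 = x:
  x_0 = 3/11;  a_0 = 6;  x_1 = (x_0 − 6)/7 = -9/11
  x_1 = -9/11;  a_1 = 3;  x_2 = (x_1 − 3)/7 = -6/11
  x_2 = -6/11;  a_2 = 2;  x_3 = (x_2 − 2)/7 = -4/11
  x_3 = -4/11;  a_3 = 6;  x_4 = (x_3 − 6)/7 = -10/11
  x_4 = -10/11;  a_4 = 1;  x_5 = (x_4 − 1)/7 = -3/11
Digits: (6, 3, 2, 6, 1).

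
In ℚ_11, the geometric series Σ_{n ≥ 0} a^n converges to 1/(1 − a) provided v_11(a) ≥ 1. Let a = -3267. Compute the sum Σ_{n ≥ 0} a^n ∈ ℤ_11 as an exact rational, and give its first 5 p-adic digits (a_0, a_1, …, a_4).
Σ a^n = 1/(1 − a) = 1/3268;  first 5 digits = (1, 0, 6, 8, 2)

v_11(a) = 2 ≥ 1, so the series converges in ℤ_11 to 1/(1 − a) = 1/(1 − (-3267)) = 1/3268. Expand this rational in ℤ_11: compute digits iteratively via d_i = x_i mod 11, x_{i+1} = (x_i − d_i)/11. The first 5 digits are (1, 0, 6, 8, 2).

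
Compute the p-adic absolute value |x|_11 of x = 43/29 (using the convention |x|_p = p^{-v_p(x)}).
|43/29|_11 = 1

Step 1 — compute v_11(x) by factoring powers of 11 out of the numerator and denominator: v_11(43/29) = 0. Step 2 — apply |x|_p = p^{-v_p(x)} = 11^{0} = 1.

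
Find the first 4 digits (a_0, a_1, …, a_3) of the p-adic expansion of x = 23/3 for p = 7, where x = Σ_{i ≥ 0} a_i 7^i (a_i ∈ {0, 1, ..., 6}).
(a_0, …, a_3) = (3, 3, 2, 2)

v_7(23/3) = 0 (numerator and denominator both coprime to 7), so x ∈ ℤ_7^×. Compute digits iteratively via a_i = x_i mod 7, x_{i+1} = (x_i − a_i)/7, with x_0 = x:
  x_0 = 23/3;  a_0 = 3;  x_1 = (x_0 − 3)/7 = 2/3
  x_1 = 2/3;  a_1 = 3;  x_2 = (x_1 − 3)/7 = -1/3
  x_2 = -1/3;  a_2 = 2;  x_3 = (x_2 − 2)/7 = -1/3
  x_3 = -1/3;  a_3 = 2;  x_4 = (x_3 − 2)/7 = -1/3
Digits: (3, 3, 2, 2).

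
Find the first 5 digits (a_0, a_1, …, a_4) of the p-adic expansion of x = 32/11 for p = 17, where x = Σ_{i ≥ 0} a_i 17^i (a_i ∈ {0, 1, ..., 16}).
(a_0, …, a_4) = (6, 6, 12, 7, 15)

v_17(32/11) = 0 (numerator and denominator both coprime to 17), so x ∈ ℤ_17^×. Compute digits iteratively via a_i = x_i mod 17, x_{i+1} = (x_i − a_i)/17, with x_0 = x:
  x_0 = 32/11;  a_0 = 6;  x_1 = (x_0 − 6)/17 = -2/11
  x_1 = -2/11;  a_1 = 6;  x_2 = (x_1 − 6)/17 = -4/11
  x_2 = -4/11;  a_2 = 12;  x_3 = (x_2 − 12)/17 = -8/11
  x_3 = -8/11;  a_3 = 7;  x_4 = (x_3 − 7)/17 = -5/11
  x_4 = -5/11;  a_4 = 15;  x_5 = (x_4 − 15)/17 = -10/11
Digits: (6, 6, 12, 7, 15).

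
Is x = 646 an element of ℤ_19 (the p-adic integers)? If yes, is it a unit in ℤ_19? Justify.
x ∈ ℤ_19 but not a unit; v_19(x) = 1 > 0

ℤ_19 = {x ∈ ℚ_19 : v_19(x) ≥ 0} and ℤ_19^× = {x ∈ ℤ_19 : v_19(x) = 0}. Here v_19(646) = v_19(num) − v_19(den) = 1; compare against these criteria.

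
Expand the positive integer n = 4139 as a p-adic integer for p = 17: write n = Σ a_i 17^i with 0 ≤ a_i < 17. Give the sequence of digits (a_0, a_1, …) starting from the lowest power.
(a_0, a_1, …) = (8, 5, 14)

Repeated division by 17 gives the digits low-to-high: 4139 = 8 + 5·17^1 + 14·17^2. Digit sequence: (8, 5, 14).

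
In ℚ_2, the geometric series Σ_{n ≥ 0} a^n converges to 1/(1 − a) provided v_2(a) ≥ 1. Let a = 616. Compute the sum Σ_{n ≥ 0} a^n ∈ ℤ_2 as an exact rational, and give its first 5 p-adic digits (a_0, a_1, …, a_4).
Σ a^n = 1/(1 − a) = -1/615;  first 5 digits = (1, 0, 0, 1, 0)

v_2(a) = 3 ≥ 1, so the series converges in ℤ_2 to 1/(1 − a) = 1/(1 − 616) = -1/615. Expand this rational in ℤ_2: compute digits iteratively via d_i = x_i mod 2, x_{i+1} = (x_i − d_i)/2. The first 5 digits are (1, 0, 0, 1, 0).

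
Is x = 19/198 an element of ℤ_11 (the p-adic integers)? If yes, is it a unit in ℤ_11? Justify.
x ∉ ℤ_11 (v_11(x) = -1 < 0)

ℤ_11 = {x ∈ ℚ_11 : v_11(x) ≥ 0} and ℤ_11^× = {x ∈ ℤ_11 : v_11(x) = 0}. Here v_11(19/198) = v_11(num) − v_11(den) = -1; compare against these criteria.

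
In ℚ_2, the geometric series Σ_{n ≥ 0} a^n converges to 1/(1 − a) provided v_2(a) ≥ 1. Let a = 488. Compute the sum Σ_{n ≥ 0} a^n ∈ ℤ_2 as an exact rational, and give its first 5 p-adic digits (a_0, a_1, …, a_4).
Σ a^n = 1/(1 − a) = -1/487;  first 5 digits = (1, 0, 0, 1, 0)

v_2(a) = 3 ≥ 1, so the series converges in ℤ_2 to 1/(1 − a) = 1/(1 − 488) = -1/487. Expand this rational in ℤ_2: compute digits iteratively via d_i = x_i mod 2, x_{i+1} = (x_i − d_i)/2. The first 5 digits are (1, 0, 0, 1, 0).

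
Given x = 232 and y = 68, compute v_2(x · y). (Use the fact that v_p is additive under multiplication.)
v_2(15776) = 5

v_p(x) = 3 (factor: 232 = 2^3 · 29); v_p(y) = 2 (factor: 68 = 2^2 · 17). Additivity: v_p(xy) = v_p(x) + v_p(y) = 3 + 2 = 5. (Direct check: xy = 15776 = 2^5 · (493).)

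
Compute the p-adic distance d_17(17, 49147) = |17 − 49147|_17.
d_17(17, 49147) = 1/4913

Step 1 — x − y = 17 − 49147 = -49130. Step 2 — v_17(-49130) = 3 (factor: -49130 = −(17^3 · 10); the sign does not affect v_p). Step 3 — |x − y|_17 = 17^{-3} = 1/4913.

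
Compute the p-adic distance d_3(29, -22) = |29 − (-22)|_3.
d_3(29, -22) = 1/3

Step 1 — x − y = 29 − (-22) = 51. Step 2 — v_3(51) = 1 (factor: 51 = (3^1 · 17); the sign does not affect v_p). Step 3 — |x − y|_3 = 3^{-1} = 1/3.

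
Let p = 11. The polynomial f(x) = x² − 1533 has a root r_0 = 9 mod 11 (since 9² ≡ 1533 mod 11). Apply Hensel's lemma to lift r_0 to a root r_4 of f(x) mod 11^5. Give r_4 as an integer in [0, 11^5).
r_4 = 19611 (mod 161051)

Hensel's recurrence: r_{i+1} = r_i − f(r_i)·(f′(r_i))^{-1} mod 11^{i+2}, with f′(x) = 2x. Iterate:
  r_0 = 9 (mod 11)
  r_1 = 9 (mod 121)
  r_2 = 977 (mod 1331)
  r_3 = 4970 (mod 14641)
  r_4 = 19611 (mod 161051)
Final: r_4 = 19611, and one checks f(r_4) ≡ 0 mod 11^5.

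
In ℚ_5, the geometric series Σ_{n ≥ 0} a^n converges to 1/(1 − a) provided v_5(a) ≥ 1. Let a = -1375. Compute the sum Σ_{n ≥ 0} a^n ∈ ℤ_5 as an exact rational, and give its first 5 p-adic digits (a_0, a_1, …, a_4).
Σ a^n = 1/(1 − a) = 1/1376;  first 5 digits = (1, 0, 0, 4, 2)

v_5(a) = 3 ≥ 1, so the series converges in ℤ_5 to 1/(1 − a) = 1/(1 − (-1375)) = 1/1376. Expand this rational in ℤ_5: compute digits iteratively via d_i = x_i mod 5, x_{i+1} = (x_i − d_i)/5. The first 5 digits are (1, 0, 0, 4, 2).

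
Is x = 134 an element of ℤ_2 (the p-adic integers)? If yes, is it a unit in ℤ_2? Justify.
x ∈ ℤ_2 but not a unit; v_2(x) = 1 > 0

ℤ_2 = {x ∈ ℚ_2 : v_2(x) ≥ 0} and ℤ_2^× = {x ∈ ℤ_2 : v_2(x) = 0}. Here v_2(134) = v_2(num) − v_2(den) = 1; compare against these criteria.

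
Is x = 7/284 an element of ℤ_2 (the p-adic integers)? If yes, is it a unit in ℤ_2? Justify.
x ∉ ℤ_2 (v_2(x) = -2 < 0)

ℤ_2 = {x ∈ ℚ_2 : v_2(x) ≥ 0} and ℤ_2^× = {x ∈ ℤ_2 : v_2(x) = 0}. Here v_2(7/284) = v_2(num) − v_2(den) = -2; compare against these criteria.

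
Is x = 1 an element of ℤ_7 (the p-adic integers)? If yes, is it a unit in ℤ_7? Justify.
x ∈ ℤ_7^× (unit); v_7(x) = 0

ℤ_7 = {x ∈ ℚ_7 : v_7(x) ≥ 0} and ℤ_7^× = {x ∈ ℤ_7 : v_7(x) = 0}. Here v_7(1) = v_7(num) − v_7(den) = 0; compare against these criteria.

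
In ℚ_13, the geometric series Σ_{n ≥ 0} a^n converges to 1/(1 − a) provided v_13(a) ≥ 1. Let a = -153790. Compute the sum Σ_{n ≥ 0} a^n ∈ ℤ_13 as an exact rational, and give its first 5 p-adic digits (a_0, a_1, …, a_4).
Σ a^n = 1/(1 − a) = 1/153791;  first 5 digits = (1, 0, 0, 8, 7)

v_13(a) = 3 ≥ 1, so the series converges in ℤ_13 to 1/(1 − a) = 1/(1 − (-153790)) = 1/153791. Expand this rational in ℤ_13: compute digits iteratively via d_i = x_i mod 13, x_{i+1} = (x_i − d_i)/13. The first 5 digits are (1, 0, 0, 8, 7).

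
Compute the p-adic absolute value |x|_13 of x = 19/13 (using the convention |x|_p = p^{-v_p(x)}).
|19/13|_13 = 13

Step 1 — compute v_13(x) by factoring powers of 13 out of the numerator and denominator: v_13(19/13) = -1. Step 2 — apply |x|_p = p^{-v_p(x)} = 13^{1} = 13.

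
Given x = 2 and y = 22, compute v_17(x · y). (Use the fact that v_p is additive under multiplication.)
v_17(44) = 0

v_p(x) = 0 (factor: 2 = 17^0 · 2); v_p(y) = 0 (factor: 22 = 17^0 · 22). Additivity: v_p(xy) = v_p(x) + v_p(y) = 0 + 0 = 0. (Direct check: xy = 44 = 17^0 · (44).)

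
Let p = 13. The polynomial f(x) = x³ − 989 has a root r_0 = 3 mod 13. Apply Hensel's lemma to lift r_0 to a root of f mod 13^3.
r_2 = 2148 (mod 2197)

Hensel: r_{i+1} = r_i − f(r_i)/f′(r_i) mod 13^{i+2}, where f′(x) = 3x². Iterate:
  r_0 = 3 (mod 13)
  r_1 = 120 (mod 169)
  r_2 = 2148 (mod 2197)
Final: r = 2148 with f(r) ≡ 0 mod 13^3.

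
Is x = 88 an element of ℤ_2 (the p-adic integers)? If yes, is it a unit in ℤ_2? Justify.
x ∈ ℤ_2 but not a unit; v_2(x) = 3 > 0

ℤ_2 = {x ∈ ℚ_2 : v_2(x) ≥ 0} and ℤ_2^× = {x ∈ ℤ_2 : v_2(x) = 0}. Here v_2(88) = v_2(num) − v_2(den) = 3; compare against these criteria.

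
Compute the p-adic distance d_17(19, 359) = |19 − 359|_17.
d_17(19, 359) = 1/17

Step 1 — x − y = 19 − 359 = -340. Step 2 — v_17(-340) = 1 (factor: -340 = −(17^1 · 20); the sign does not affect v_p). Step 3 — |x − y|_17 = 17^{-1} = 1/17.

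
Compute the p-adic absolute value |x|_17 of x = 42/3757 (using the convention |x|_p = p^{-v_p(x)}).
|42/3757|_17 = 289

Step 1 — compute v_17(x) by factoring powers of 17 out of the numerator and denominator: v_17(42/3757) = -2. Step 2 — apply |x|_p = p^{-v_p(x)} = 17^{2} = 289.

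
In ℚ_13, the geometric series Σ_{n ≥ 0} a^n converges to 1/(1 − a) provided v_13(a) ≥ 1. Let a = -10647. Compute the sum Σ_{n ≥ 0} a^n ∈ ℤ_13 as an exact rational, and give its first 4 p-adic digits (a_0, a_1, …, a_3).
Σ a^n = 1/(1 − a) = 1/10648;  first 4 digits = (1, 0, 2, 8)

v_13(a) = 2 ≥ 1, so the series converges in ℤ_13 to 1/(1 − a) = 1/(1 − (-10647)) = 1/10648. Expand this rational in ℤ_13: compute digits iteratively via d_i = x_i mod 13, x_{i+1} = (x_i − d_i)/13. The first 4 digits are (1, 0, 2, 8).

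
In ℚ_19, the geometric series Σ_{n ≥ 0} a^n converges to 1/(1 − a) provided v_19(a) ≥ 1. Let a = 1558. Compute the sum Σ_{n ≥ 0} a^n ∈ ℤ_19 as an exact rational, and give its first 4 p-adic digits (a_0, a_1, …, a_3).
Σ a^n = 1/(1 − a) = -1/1557;  first 4 digits = (1, 6, 2, 0)

v_19(a) = 1 ≥ 1, so the series converges in ℤ_19 to 1/(1 − a) = 1/(1 − 1558) = -1/1557. Expand this rational in ℤ_19: compute digits iteratively via d_i = x_i mod 19, x_{i+1} = (x_i − d_i)/19. The first 4 digits are (1, 6, 2, 0).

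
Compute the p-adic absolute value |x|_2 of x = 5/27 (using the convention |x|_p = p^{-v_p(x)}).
|5/27|_2 = 1

Step 1 — compute v_2(x) by factoring powers of 2 out of the numerator and denominator: v_2(5/27) = 0. Step 2 — apply |x|_p = p^{-v_p(x)} = 2^{0} = 1.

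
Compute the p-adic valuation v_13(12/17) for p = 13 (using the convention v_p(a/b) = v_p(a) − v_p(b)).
v_13(12/17) = 0

Factor powers of 13 from the numerator and denominator of the reduced fraction: 12 = 13^0 · 12 and 17 = 13^0 · 17. Apply v_p(a/b) = v_p(a) − v_p(b): v_13(12/17) = 0 − 0 = 0.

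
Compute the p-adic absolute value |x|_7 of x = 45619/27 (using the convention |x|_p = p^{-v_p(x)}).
|45619/27|_7 = 1/2401

Step 1 — compute v_7(x) by factoring powers of 7 out of the numerator and denominator: v_7(45619/27) = 4. Step 2 — apply |x|_p = p^{-v_p(x)} = 7^{-4} = 1/2401.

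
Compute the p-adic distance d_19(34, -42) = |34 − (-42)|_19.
d_19(34, -42) = 1/19

Step 1 — x − y = 34 − (-42) = 76. Step 2 — v_19(76) = 1 (factor: 76 = (19^1 · 4); the sign does not affect v_p). Step 3 — |x − y|_19 = 19^{-1} = 1/19.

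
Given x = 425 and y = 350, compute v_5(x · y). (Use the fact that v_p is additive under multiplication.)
v_5(148750) = 4

v_p(x) = 2 (factor: 425 = 5^2 · 17); v_p(y) = 2 (factor: 350 = 5^2 · 14). Additivity: v_p(xy) = v_p(x) + v_p(y) = 2 + 2 = 4. (Direct check: xy = 148750 = 5^4 · (238).)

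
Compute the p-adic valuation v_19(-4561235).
v_19(-4561235) = 4

v_19(n) is the largest exponent k such that 19^k divides n. Factor out: -4561235 = -19^4 · 35. (Sign doesn't affect v_p.) So v_19(-4561235) = 4.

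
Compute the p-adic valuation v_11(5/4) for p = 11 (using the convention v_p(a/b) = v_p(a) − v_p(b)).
v_11(5/4) = 0

Factor powers of 11 from the numerator and denominator of the reduced fraction: 5 = 11^0 · 5 and 4 = 11^0 · 4. Apply v_p(a/b) = v_p(a) − v_p(b): v_11(5/4) = 0 − 0 = 0.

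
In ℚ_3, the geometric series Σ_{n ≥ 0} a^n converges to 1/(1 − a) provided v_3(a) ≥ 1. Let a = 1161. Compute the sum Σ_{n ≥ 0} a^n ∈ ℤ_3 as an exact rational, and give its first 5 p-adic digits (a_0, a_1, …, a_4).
Σ a^n = 1/(1 − a) = -1/1160;  first 5 digits = (1, 0, 0, 1, 2)

v_3(a) = 3 ≥ 1, so the series converges in ℤ_3 to 1/(1 − a) = 1/(1 − 1161) = -1/1160. Expand this rational in ℤ_3: compute digits iteratively via d_i = x_i mod 3, x_{i+1} = (x_i − d_i)/3. The first 5 digits are (1, 0, 0, 1, 2).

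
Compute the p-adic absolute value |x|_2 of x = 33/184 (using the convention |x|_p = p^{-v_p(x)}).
|33/184|_2 = 8

Step 1 — compute v_2(x) by factoring powers of 2 out of the numerator and denominator: v_2(33/184) = -3. Step 2 — apply |x|_p = p^{-v_p(x)} = 2^{3} = 8.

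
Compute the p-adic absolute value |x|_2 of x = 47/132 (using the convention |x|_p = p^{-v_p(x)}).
|47/132|_2 = 4

Step 1 — compute v_2(x) by factoring powers of 2 out of the numerator and denominator: v_2(47/132) = -2. Step 2 — apply |x|_p = p^{-v_p(x)} = 2^{2} = 4.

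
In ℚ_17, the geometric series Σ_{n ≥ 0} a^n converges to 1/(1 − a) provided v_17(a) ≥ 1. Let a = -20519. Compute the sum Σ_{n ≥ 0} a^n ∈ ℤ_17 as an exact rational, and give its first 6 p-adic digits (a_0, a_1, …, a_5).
Σ a^n = 1/(1 − a) = 1/20520;  first 6 digits = (1, 0, 14, 12, 8, 7)

v_17(a) = 2 ≥ 1, so the series converges in ℤ_17 to 1/(1 − a) = 1/(1 − (-20519)) = 1/20520. Expand this rational in ℤ_17: compute digits iteratively via d_i = x_i mod 17, x_{i+1} = (x_i − d_i)/17. The first 6 digits are (1, 0, 14, 12, 8, 7).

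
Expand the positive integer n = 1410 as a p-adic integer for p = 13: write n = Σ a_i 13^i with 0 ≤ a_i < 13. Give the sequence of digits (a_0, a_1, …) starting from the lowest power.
(a_0, a_1, …) = (6, 4, 8)

Repeated division by 13 gives the digits low-to-high: 1410 = 6 + 4·13^1 + 8·13^2. Digit sequence: (6, 4, 8).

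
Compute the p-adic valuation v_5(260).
v_5(260) = 1

v_5(n) is the largest exponent k such that 5^k divides n. Factor out: 260 = 5^1 · 52. (Sign doesn't affect v_p.) So v_5(260) = 1.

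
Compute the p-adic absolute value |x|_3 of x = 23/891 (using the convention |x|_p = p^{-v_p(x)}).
|23/891|_3 = 81

Step 1 — compute v_3(x) by factoring powers of 3 out of the numerator and denominator: v_3(23/891) = -4. Step 2 — apply |x|_p = p^{-v_p(x)} = 3^{4} = 81.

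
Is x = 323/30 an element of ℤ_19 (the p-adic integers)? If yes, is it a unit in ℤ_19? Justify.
x ∈ ℤ_19 but not a unit; v_19(x) = 1 > 0

ℤ_19 = {x ∈ ℚ_19 : v_19(x) ≥ 0} and ℤ_19^× = {x ∈ ℤ_19 : v_19(x) = 0}. Here v_19(323/30) = v_19(num) − v_19(den) = 1; compare against these criteria.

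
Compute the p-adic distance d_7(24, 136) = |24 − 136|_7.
d_7(24, 136) = 1/7

Step 1 — x − y = 24 − 136 = -112. Step 2 — v_7(-112) = 1 (factor: -112 = −(7^1 · 16); the sign does not affect v_p). Step 3 — |x − y|_7 = 7^{-1} = 1/7.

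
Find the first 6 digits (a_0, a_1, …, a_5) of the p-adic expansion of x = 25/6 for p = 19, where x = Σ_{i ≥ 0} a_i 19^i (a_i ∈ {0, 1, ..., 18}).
(a_0, …, a_5) = (1, 16, 15, 15, 15, 15)

v_19(25/6) = 0 (numerator and denominator both coprime to 19), so x ∈ ℤ_19^×. Compute digits iteratively via a_i = x_i mod 19, x_{i+1} = (x_i − a_i)/19, with x_0 = x:
  x_0 = 25/6;  a_0 = 1;  x_1 = (x_0 − 1)/19 = 1/6
  x_1 = 1/6;  a_1 = 16;  x_2 = (x_1 − 16)/19 = -5/6
  x_2 = -5/6;  a_2 = 15;  x_3 = (x_2 − 15)/19 = -5/6
  x_3 = -5/6;  a_3 = 15;  x_4 = (x_3 − 15)/19 = -5/6
  x_4 = -5/6;  a_4 = 15;  x_5 = (x_4 − 15)/19 = -5/6
  x_5 = -5/6;  a_5 = 15;  x_6 = (x_5 − 15)/19 = -5/6
Digits: (1, 16, 15, 15, 15, 15).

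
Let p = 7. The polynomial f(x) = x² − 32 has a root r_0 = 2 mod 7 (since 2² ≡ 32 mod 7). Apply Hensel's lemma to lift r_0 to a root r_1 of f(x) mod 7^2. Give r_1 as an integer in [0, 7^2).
r_1 = 9 (mod 49)

Hensel's recurrence: r_{i+1} = r_i − f(r_i)·(f′(r_i))^{-1} mod 7^{i+2}, with f′(x) = 2x. Iterate:
  r_0 = 2 (mod 7)
  r_1 = 9 (mod 49)
Final: r_1 = 9, and one checks f(r_1) ≡ 0 mod 7^2.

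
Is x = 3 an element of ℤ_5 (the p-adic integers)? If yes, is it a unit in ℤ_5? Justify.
x ∈ ℤ_5^× (unit); v_5(x) = 0

ℤ_5 = {x ∈ ℚ_5 : v_5(x) ≥ 0} and ℤ_5^× = {x ∈ ℤ_5 : v_5(x) = 0}. Here v_5(3) = v_5(num) − v_5(den) = 0; compare against these criteria.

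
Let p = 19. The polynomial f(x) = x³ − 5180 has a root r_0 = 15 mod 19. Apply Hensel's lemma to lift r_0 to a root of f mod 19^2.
r_1 = 15 (mod 361)

Hensel: r_{i+1} = r_i − f(r_i)/f′(r_i) mod 19^{i+2}, where f′(x) = 3x². Iterate:
  r_0 = 15 (mod 19)
  r_1 = 15 (mod 361)
Final: r = 15 with f(r) ≡ 0 mod 19^2.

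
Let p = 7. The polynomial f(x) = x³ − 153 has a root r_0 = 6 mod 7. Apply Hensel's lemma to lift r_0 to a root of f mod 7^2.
r_1 = 34 (mod 49)

Hensel: r_{i+1} = r_i − f(r_i)/f′(r_i) mod 7^{i+2}, where f′(x) = 3x². Iterate:
  r_0 = 6 (mod 7)
  r_1 = 34 (mod 49)
Final: r = 34 with f(r) ≡ 0 mod 7^2.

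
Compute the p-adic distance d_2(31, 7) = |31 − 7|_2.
d_2(31, 7) = 1/8

Step 1 — x − y = 31 − 7 = 24. Step 2 — v_2(24) = 3 (factor: 24 = (2^3 · 3); the sign does not affect v_p). Step 3 — |x − y|_2 = 2^{-3} = 1/8.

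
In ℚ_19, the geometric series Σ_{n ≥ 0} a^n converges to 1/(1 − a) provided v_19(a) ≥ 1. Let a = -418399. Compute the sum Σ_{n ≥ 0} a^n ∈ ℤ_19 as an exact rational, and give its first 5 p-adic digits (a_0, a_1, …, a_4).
Σ a^n = 1/(1 − a) = 1/418400;  first 5 digits = (1, 0, 0, 15, 15)

v_19(a) = 3 ≥ 1, so the series converges in ℤ_19 to 1/(1 − a) = 1/(1 − (-418399)) = 1/418400. Expand this rational in ℤ_19: compute digits iteratively via d_i = x_i mod 19, x_{i+1} = (x_i − d_i)/19. The first 5 digits are (1, 0, 0, 15, 15).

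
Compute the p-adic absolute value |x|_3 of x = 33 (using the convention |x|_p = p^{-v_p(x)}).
|33|_3 = 1/3

Step 1 — compute v_3(x) by factoring powers of 3 out of the numerator and denominator: v_3(33) = 1. Step 2 — apply |x|_p = p^{-v_p(x)} = 3^{-1} = 1/3.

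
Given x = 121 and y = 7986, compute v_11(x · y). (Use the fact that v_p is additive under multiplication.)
v_11(966306) = 5

v_p(x) = 2 (factor: 121 = 11^2 · 1); v_p(y) = 3 (factor: 7986 = 11^3 · 6). Additivity: v_p(xy) = v_p(x) + v_p(y) = 2 + 3 = 5. (Direct check: xy = 966306 = 11^5 · (6).)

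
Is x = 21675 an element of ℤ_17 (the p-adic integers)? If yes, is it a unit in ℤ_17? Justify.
x ∈ ℤ_17 but not a unit; v_17(x) = 2 > 0

ℤ_17 = {x ∈ ℚ_17 : v_17(x) ≥ 0} and ℤ_17^× = {x ∈ ℤ_17 : v_17(x) = 0}. Here v_17(21675) = v_17(num) − v_17(den) = 2; compare against these criteria.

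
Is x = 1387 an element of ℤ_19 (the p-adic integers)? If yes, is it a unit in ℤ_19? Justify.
x ∈ ℤ_19 but not a unit; v_19(x) = 1 > 0

ℤ_19 = {x ∈ ℚ_19 : v_19(x) ≥ 0} and ℤ_19^× = {x ∈ ℤ_19 : v_19(x) = 0}. Here v_19(1387) = v_19(num) − v_19(den) = 1; compare against these criteria.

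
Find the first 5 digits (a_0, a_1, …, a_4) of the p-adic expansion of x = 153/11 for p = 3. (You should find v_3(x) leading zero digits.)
(a_0, …, a_4) = (0, 0, 1, 1, 0)

v_3(153/11) = 2, so a_0 = ... = a_1 = 0. Factor out: x = 3^2 · u with u = 17/11 a unit in ℤ_3. Expand u iteratively via a_{v+i} = u_i mod 3, u_{i+1} = (u_i − a_{v+i})/3:
  u_0 = 17/11;  a_2 = 1;  u_1 = (u_0 − 1)/3 = 2/11
  u_1 = 2/11;  a_3 = 1;  u_2 = (u_1 − 1)/3 = -3/11
  u_2 = -3/11;  a_4 = 0;  u_3 = (u_2 − 0)/3 = -1/11
Digits: (0, 0, 1, 1, 0).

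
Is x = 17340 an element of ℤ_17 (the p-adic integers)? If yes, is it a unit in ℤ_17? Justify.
x ∈ ℤ_17 but not a unit; v_17(x) = 2 > 0

ℤ_17 = {x ∈ ℚ_17 : v_17(x) ≥ 0} and ℤ_17^× = {x ∈ ℤ_17 : v_17(x) = 0}. Here v_17(17340) = v_17(num) − v_17(den) = 2; compare against these criteria.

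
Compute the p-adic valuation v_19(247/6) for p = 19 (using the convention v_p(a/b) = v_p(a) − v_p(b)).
v_19(247/6) = 1

Factor powers of 19 from the numerator and denominator of the reduced fraction: 247 = 19^1 · 13 and 6 = 19^0 · 6. Apply v_p(a/b) = v_p(a) − v_p(b): v_19(247/6) = 1 − 0 = 1.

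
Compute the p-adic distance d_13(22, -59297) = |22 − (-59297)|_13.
d_13(22, -59297) = 1/2197

Step 1 — x − y = 22 − (-59297) = 59319. Step 2 — v_13(59319) = 3 (factor: 59319 = (13^3 · 27); the sign does not affect v_p). Step 3 — |x − y|_13 = 13^{-3} = 1/2197.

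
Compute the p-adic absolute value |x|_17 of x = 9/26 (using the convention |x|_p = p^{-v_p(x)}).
|9/26|_17 = 1

Step 1 — compute v_17(x) by factoring powers of 17 out of the numerator and denominator: v_17(9/26) = 0. Step 2 — apply |x|_p = p^{-v_p(x)} = 17^{0} = 1.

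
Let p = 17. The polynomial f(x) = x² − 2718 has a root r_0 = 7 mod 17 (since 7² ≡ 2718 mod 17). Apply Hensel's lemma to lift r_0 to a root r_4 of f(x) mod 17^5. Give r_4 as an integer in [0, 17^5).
r_4 = 392928 (mod 1419857)

Hensel's recurrence: r_{i+1} = r_i − f(r_i)·(f′(r_i))^{-1} mod 17^{i+2}, with f′(x) = 2x. Iterate:
  r_0 = 7 (mod 17)
  r_1 = 177 (mod 289)
  r_2 = 4801 (mod 4913)
  r_3 = 58844 (mod 83521)
  r_4 = 392928 (mod 1419857)
Final: r_4 = 392928, and one checks f(r_4) ≡ 0 mod 17^5.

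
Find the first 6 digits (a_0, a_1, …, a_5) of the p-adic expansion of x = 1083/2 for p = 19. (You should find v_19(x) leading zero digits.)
(a_0, …, a_5) = (0, 0, 11, 9, 9, 9)

v_19(1083/2) = 2, so a_0 = ... = a_1 = 0. Factor out: x = 19^2 · u with u = 3/2 a unit in ℤ_19. Expand u iteratively via a_{v+i} = u_i mod 19, u_{i+1} = (u_i − a_{v+i})/19:
  u_0 = 3/2;  a_2 = 11;  u_1 = (u_0 − 11)/19 = -1/2
  u_1 = -1/2;  a_3 = 9;  u_2 = (u_1 − 9)/19 = -1/2
  u_2 = -1/2;  a_4 = 9;  u_3 = (u_2 − 9)/19 = -1/2
  u_3 = -1/2;  a_5 = 9;  u_4 = (u_3 − 9)/19 = -1/2
Digits: (0, 0, 11, 9, 9, 9).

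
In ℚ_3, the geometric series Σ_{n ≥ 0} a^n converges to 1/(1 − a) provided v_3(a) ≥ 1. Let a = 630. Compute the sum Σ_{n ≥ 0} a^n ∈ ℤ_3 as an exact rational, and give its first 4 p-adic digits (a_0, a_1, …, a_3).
Σ a^n = 1/(1 − a) = -1/629;  first 4 digits = (1, 0, 1, 2)

v_3(a) = 2 ≥ 1, so the series converges in ℤ_3 to 1/(1 − a) = 1/(1 − 630) = -1/629. Expand this rational in ℤ_3: compute digits iteratively via d_i = x_i mod 3, x_{i+1} = (x_i − d_i)/3. The first 4 digits are (1, 0, 1, 2).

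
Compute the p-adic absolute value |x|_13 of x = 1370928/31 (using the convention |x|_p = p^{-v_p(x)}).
|1370928/31|_13 = 1/28561

Step 1 — compute v_13(x) by factoring powers of 13 out of the numerator and denominator: v_13(1370928/31) = 4. Step 2 — apply |x|_p = p^{-v_p(x)} = 13^{-4} = 1/28561.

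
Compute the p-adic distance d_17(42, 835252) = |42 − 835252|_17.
d_17(42, 835252) = 1/83521

Step 1 — x − y = 42 − 835252 = -835210. Step 2 — v_17(-835210) = 4 (factor: -835210 = −(17^4 · 10); the sign does not affect v_p). Step 3 — |x − y|_17 = 17^{-4} = 1/83521.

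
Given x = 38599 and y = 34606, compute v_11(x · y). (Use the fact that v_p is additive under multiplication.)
v_11(1335756994) = 6

v_p(x) = 3 (factor: 38599 = 11^3 · 29); v_p(y) = 3 (factor: 34606 = 11^3 · 26). Additivity: v_p(xy) = v_p(x) + v_p(y) = 3 + 3 = 6. (Direct check: xy = 1335756994 = 11^6 · (754).)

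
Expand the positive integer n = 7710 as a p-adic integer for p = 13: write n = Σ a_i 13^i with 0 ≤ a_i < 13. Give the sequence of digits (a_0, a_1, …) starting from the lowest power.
(a_0, a_1, …) = (1, 8, 6, 3)

Repeated division by 13 gives the digits low-to-high: 7710 = 1 + 8·13^1 + 6·13^2 + 3·13^3. Digit sequence: (1, 8, 6, 3).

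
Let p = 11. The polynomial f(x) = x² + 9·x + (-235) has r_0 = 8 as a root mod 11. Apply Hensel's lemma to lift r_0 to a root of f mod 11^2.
r_1 = 41 (mod 121)

Hensel: r_{i+1} = r_i − f(r_i)·(f′(r_i))^{-1} mod 11^{i+2}, f′(x) = 2x + 9. Iterate:
  r_0 = 8 (mod 11)
  r_1 = 41 (mod 121)
Final: r = 41 satisfies f(r) ≡ 0 mod 11^2.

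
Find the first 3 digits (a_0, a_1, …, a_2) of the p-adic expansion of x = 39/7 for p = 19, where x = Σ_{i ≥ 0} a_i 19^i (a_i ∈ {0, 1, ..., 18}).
(a_0, …, a_2) = (11, 16, 10)

v_19(39/7) = 0 (numerator and denominator both coprime to 19), so x ∈ ℤ_19^×. Compute digits iteratively via a_i = x_i mod 19, x_{i+1} = (x_i − a_i)/19, with x_0 = x:
  x_0 = 39/7;  a_0 = 11;  x_1 = (x_0 − 11)/19 = -2/7
  x_1 = -2/7;  a_1 = 16;  x_2 = (x_1 − 16)/19 = -6/7
  x_2 = -6/7;  a_2 = 10;  x_3 = (x_2 − 10)/19 = -4/7
Digits: (11, 16, 10).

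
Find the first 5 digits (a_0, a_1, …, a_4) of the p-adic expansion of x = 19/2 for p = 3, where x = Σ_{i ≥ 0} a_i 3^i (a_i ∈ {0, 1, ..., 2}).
(a_0, …, a_4) = (2, 1, 2, 1, 1)

v_3(19/2) = 0 (numerator and denominator both coprime to 3), so x ∈ ℤ_3^×. Compute digits iteratively via a_i = x_i mod 3, x_{i+1} = (x_i − a_i)/3, with x_0 = x:
  x_0 = 19/2;  a_0 = 2;  x_1 = (x_0 − 2)/3 = 5/2
  x_1 = 5/2;  a_1 = 1;  x_2 = (x_1 − 1)/3 = 1/2
  x_2 = 1/2;  a_2 = 2;  x_3 = (x_2 − 2)/3 = -1/2
  x_3 = -1/2;  a_3 = 1;  x_4 = (x_3 − 1)/3 = -1/2
  x_4 = -1/2;  a_4 = 1;  x_5 = (x_4 − 1)/3 = -1/2
Digits: (2, 1, 2, 1, 1).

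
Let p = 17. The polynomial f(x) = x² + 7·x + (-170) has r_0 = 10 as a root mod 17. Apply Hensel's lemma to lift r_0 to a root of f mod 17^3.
r_2 = 10 (mod 4913)

Hensel: r_{i+1} = r_i − f(r_i)·(f′(r_i))^{-1} mod 17^{i+2}, f′(x) = 2x + 7. Iterate:
  r_0 = 10 (mod 17)
  r_1 = 10 (mod 289)
  r_2 = 10 (mod 4913)
Final: r = 10 satisfies f(r) ≡ 0 mod 17^3.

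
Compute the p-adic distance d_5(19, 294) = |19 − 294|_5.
d_5(19, 294) = 1/25

Step 1 — x − y = 19 − 294 = -275. Step 2 — v_5(-275) = 2 (factor: -275 = −(5^2 · 11); the sign does not affect v_p). Step 3 — |x − y|_5 = 5^{-2} = 1/25.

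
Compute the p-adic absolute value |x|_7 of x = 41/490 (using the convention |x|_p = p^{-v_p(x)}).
|41/490|_7 = 49

Step 1 — compute v_7(x) by factoring powers of 7 out of the numerator and denominator: v_7(41/490) = -2. Step 2 — apply |x|_p = p^{-v_p(x)} = 7^{2} = 49.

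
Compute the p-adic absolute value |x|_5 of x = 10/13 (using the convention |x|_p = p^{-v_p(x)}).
|10/13|_5 = 1/5

Step 1 — compute v_5(x) by factoring powers of 5 out of the numerator and denominator: v_5(10/13) = 1. Step 2 — apply |x|_p = p^{-v_p(x)} = 5^{-1} = 1/5.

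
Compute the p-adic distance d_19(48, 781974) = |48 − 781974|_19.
d_19(48, 781974) = 1/130321

Step 1 — x − y = 48 − 781974 = -781926. Step 2 — v_19(-781926) = 4 (factor: -781926 = −(19^4 · 6); the sign does not affect v_p). Step 3 — |x − y|_19 = 19^{-4} = 1/130321.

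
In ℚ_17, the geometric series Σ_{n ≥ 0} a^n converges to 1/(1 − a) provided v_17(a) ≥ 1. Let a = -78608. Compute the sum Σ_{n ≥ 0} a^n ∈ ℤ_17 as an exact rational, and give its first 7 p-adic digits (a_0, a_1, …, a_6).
Σ a^n = 1/(1 − a) = 1/78609;  first 7 digits = (1, 0, 0, 1, 16, 16, 0)

v_17(a) = 3 ≥ 1, so the series converges in ℤ_17 to 1/(1 − a) = 1/(1 − (-78608)) = 1/78609. Expand this rational in ℤ_17: compute digits iteratively via d_i = x_i mod 17, x_{i+1} = (x_i − d_i)/17. The first 7 digits are (1, 0, 0, 1, 16, 16, 0).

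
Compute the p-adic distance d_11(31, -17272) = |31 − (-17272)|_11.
d_11(31, -17272) = 1/1331

Step 1 — x − y = 31 − (-17272) = 17303. Step 2 — v_11(17303) = 3 (factor: 17303 = (11^3 · 13); the sign does not affect v_p). Step 3 — |x − y|_11 = 11^{-3} = 1/1331.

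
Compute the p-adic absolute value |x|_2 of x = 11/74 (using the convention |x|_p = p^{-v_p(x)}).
|11/74|_2 = 2

Step 1 — compute v_2(x) by factoring powers of 2 out of the numerator and denominator: v_2(11/74) = -1. Step 2 — apply |x|_p = p^{-v_p(x)} = 2^{1} = 2.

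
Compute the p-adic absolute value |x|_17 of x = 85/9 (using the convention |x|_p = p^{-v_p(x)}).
|85/9|_17 = 1/17

Step 1 — compute v_17(x) by factoring powers of 17 out of the numerator and denominator: v_17(85/9) = 1. Step 2 — apply |x|_p = p^{-v_p(x)} = 17^{-1} = 1/17.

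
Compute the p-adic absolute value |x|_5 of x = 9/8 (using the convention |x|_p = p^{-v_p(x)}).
|9/8|_5 = 1

Step 1 — compute v_5(x) by factoring powers of 5 out of the numerator and denominator: v_5(9/8) = 0. Step 2 — apply |x|_p = p^{-v_p(x)} = 5^{0} = 1.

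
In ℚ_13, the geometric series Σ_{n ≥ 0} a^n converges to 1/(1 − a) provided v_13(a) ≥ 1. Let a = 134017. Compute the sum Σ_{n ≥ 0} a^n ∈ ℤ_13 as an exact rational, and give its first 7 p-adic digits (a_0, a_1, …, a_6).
Σ a^n = 1/(1 − a) = -1/134016;  first 7 digits = (1, 0, 0, 9, 4, 0, 3)

v_13(a) = 3 ≥ 1, so the series converges in ℤ_13 to 1/(1 − a) = 1/(1 − 134017) = -1/134016. Expand this rational in ℤ_13: compute digits iteratively via d_i = x_i mod 13, x_{i+1} = (x_i − d_i)/13. The first 7 digits are (1, 0, 0, 9, 4, 0, 3).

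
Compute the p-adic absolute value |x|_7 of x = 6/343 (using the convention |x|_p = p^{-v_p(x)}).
|6/343|_7 = 343

Step 1 — compute v_7(x) by factoring powers of 7 out of the numerator and denominator: v_7(6/343) = -3. Step 2 — apply |x|_p = p^{-v_p(x)} = 7^{3} = 343.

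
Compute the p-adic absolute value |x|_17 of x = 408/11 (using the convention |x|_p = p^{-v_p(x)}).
|408/11|_17 = 1/17

Step 1 — compute v_17(x) by factoring powers of 17 out of the numerator and denominator: v_17(408/11) = 1. Step 2 — apply |x|_p = p^{-v_p(x)} = 17^{-1} = 1/17.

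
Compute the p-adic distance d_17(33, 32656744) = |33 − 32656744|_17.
d_17(33, 32656744) = 1/1419857

Step 1 — x − y = 33 − 32656744 = -32656711. Step 2 — v_17(-32656711) = 5 (factor: -32656711 = −(17^5 · 23); the sign does not affect v_p). Step 3 — |x − y|_17 = 17^{-5} = 1/1419857.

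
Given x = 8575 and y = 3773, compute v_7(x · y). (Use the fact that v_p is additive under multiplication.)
v_7(32353475) = 6

v_p(x) = 3 (factor: 8575 = 7^3 · 25); v_p(y) = 3 (factor: 3773 = 7^3 · 11). Additivity: v_p(xy) = v_p(x) + v_p(y) = 3 + 3 = 6. (Direct check: xy = 32353475 = 7^6 · (275).)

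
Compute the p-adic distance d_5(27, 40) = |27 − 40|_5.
d_5(27, 40) = 1

Step 1 — x − y = 27 − 40 = -13. Step 2 — v_5(-13) = 0 (factor: -13 = −(5^0 · 13); the sign does not affect v_p). Step 3 — |x − y|_5 = 5^{0} = 1.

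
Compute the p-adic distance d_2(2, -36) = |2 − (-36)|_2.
d_2(2, -36) = 1/2

Step 1 — x − y = 2 − (-36) = 38. Step 2 — v_2(38) = 1 (factor: 38 = (2^1 · 19); the sign does not affect v_p). Step 3 — |x − y|_2 = 2^{-1} = 1/2.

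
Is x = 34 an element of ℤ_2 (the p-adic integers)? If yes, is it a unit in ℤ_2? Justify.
x ∈ ℤ_2 but not a unit; v_2(x) = 1 > 0

ℤ_2 = {x ∈ ℚ_2 : v_2(x) ≥ 0} and ℤ_2^× = {x ∈ ℤ_2 : v_2(x) = 0}. Here v_2(34) = v_2(num) − v_2(den) = 1; compare against these criteria.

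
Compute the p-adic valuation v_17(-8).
v_17(-8) = 0

v_17(n) is the largest exponent k such that 17^k divides n. Factor out: -8 = -17^0 · 8. (Sign doesn't affect v_p.) So v_17(-8) = 0.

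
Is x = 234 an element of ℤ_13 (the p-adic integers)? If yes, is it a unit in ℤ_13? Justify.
x ∈ ℤ_13 but not a unit; v_13(x) = 1 > 0

ℤ_13 = {x ∈ ℚ_13 : v_13(x) ≥ 0} and ℤ_13^× = {x ∈ ℤ_13 : v_13(x) = 0}. Here v_13(234) = v_13(num) − v_13(den) = 1; compare against these criteria.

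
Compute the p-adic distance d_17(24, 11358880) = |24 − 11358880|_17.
d_17(24, 11358880) = 1/1419857

Step 1 — x − y = 24 − 11358880 = -11358856. Step 2 — v_17(-11358856) = 5 (factor: -11358856 = −(17^5 · 8); the sign does not affect v_p). Step 3 — |x − y|_17 = 17^{-5} = 1/1419857.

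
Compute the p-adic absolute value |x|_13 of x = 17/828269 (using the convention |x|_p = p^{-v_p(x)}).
|17/828269|_13 = 28561

Step 1 — compute v_13(x) by factoring powers of 13 out of the numerator and denominator: v_13(17/828269) = -4. Step 2 — apply |x|_p = p^{-v_p(x)} = 13^{4} = 28561.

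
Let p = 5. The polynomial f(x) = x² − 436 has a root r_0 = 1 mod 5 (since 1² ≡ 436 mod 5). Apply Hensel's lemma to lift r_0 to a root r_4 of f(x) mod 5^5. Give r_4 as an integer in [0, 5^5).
r_4 = 2956 (mod 3125)

Hensel's recurrence: r_{i+1} = r_i − f(r_i)·(f′(r_i))^{-1} mod 5^{i+2}, with f′(x) = 2x. Iterate:
  r_0 = 1 (mod 5)
  r_1 = 6 (mod 25)
  r_2 = 81 (mod 125)
  r_3 = 456 (mod 625)
  r_4 = 2956 (mod 3125)
Final: r_4 = 2956, and one checks f(r_4) ≡ 0 mod 5^5.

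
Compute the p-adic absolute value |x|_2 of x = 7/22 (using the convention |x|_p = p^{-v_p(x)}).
|7/22|_2 = 2

Step 1 — compute v_2(x) by factoring powers of 2 out of the numerator and denominator: v_2(7/22) = -1. Step 2 — apply |x|_p = p^{-v_p(x)} = 2^{1} = 2.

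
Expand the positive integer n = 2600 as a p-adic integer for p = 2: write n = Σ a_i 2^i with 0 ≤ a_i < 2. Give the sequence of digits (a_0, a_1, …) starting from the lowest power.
(a_0, a_1, …) = (0, 0, 0, 1, 0, 1, 0, 0, 0, 1, 0, 1)

Repeated division by 2 gives the digits low-to-high: 2600 = 1·2^3 + 1·2^5 + 1·2^9 + 1·2^11. Digit sequence: (0, 0, 0, 1, 0, 1, 0, 0, 0, 1, 0, 1).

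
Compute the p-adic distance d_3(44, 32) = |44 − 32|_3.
d_3(44, 32) = 1/3

Step 1 — x − y = 44 − 32 = 12. Step 2 — v_3(12) = 1 (factor: 12 = (3^1 · 4); the sign does not affect v_p). Step 3 — |x − y|_3 = 3^{-1} = 1/3.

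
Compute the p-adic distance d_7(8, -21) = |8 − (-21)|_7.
d_7(8, -21) = 1

Step 1 — x − y = 8 − (-21) = 29. Step 2 — v_7(29) = 0 (factor: 29 = (7^0 · 29); the sign does not affect v_p). Step 3 — |x − y|_7 = 7^{0} = 1.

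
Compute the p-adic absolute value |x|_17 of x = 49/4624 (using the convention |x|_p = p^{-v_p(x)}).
|49/4624|_17 = 289

Step 1 — compute v_17(x) by factoring powers of 17 out of the numerator and denominator: v_17(49/4624) = -2. Step 2 — apply |x|_p = p^{-v_p(x)} = 17^{2} = 289.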